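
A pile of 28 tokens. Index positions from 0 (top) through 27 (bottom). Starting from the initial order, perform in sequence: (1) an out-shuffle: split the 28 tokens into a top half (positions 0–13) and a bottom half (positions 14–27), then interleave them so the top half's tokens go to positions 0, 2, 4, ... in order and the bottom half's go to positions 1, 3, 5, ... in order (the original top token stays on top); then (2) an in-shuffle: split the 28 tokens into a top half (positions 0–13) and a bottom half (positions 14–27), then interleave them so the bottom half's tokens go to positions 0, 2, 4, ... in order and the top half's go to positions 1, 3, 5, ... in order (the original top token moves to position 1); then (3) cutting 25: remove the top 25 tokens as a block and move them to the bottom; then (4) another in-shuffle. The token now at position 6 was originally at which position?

Undo the operations in reverse order, starting from position 6:
  undo op 4 (in-shuffle, from bottom half): 6 ← 17
  undo op 3 (cut 25): 17 ← 14
  undo op 2 (in-shuffle, from bottom half): 14 ← 21
  undo op 1 (out-shuffle, from bottom half): 21 ← 24
So the token at position 6 came from original position 24.

24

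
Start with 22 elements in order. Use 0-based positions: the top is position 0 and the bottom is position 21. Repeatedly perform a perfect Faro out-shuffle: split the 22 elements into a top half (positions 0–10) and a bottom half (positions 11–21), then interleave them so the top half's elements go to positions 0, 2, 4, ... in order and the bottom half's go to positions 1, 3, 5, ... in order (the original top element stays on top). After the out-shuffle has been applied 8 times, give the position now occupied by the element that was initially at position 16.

1

Track the element's position through each out-shuffle:
16 → 11 → 1 → 2 → 4 → 8 → 16 → 11 → 1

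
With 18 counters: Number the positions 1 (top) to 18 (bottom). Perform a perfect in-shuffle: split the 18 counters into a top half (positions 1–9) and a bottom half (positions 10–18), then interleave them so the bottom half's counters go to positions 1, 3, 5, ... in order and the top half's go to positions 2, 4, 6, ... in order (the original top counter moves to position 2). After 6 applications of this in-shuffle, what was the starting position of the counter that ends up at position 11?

Work backwards from position 11, undoing one in-shuffle at a time:
11 ← 15 ← 17 ← 18 ← 9 ← 14 ← 7
So the counter now at position 11 started at position 7.

7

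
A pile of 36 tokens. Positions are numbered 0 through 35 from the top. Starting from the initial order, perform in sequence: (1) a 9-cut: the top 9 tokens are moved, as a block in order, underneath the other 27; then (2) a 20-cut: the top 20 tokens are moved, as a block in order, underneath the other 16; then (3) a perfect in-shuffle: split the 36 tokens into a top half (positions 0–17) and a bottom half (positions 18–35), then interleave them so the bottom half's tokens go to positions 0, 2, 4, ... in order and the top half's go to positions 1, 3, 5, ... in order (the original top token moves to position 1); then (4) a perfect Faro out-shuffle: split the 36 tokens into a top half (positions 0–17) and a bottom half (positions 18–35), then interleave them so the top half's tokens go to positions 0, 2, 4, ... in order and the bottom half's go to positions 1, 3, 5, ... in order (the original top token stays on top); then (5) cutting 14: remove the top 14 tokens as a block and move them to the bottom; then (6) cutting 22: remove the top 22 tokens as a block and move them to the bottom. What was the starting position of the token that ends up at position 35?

10

Undo the operations in reverse order, starting from position 35:
  undo op 6 (cut 22): 35 ← 21
  undo op 5 (cut 14): 21 ← 35
  undo op 4 (out-shuffle, from bottom half): 35 ← 35
  undo op 3 (in-shuffle, from top half): 35 ← 17
  undo op 2 (cut 20): 17 ← 1
  undo op 1 (cut 9): 1 ← 10
So the token at position 35 came from original position 10.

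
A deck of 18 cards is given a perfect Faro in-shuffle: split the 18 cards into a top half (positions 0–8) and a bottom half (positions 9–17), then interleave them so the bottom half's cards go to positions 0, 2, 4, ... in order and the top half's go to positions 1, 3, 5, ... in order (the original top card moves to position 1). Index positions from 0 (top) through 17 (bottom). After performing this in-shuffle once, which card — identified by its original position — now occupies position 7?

Work backwards from position 7, undoing one in-shuffle at a time:
7 ← 3
So the card now at position 7 started at position 3.

3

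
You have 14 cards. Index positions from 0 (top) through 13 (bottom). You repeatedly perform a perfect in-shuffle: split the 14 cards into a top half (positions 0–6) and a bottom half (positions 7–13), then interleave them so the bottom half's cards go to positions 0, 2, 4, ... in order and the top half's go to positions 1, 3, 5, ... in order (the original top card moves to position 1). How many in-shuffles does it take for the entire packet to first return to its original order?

4

The in-shuffle permutes the 14 positions with cycle lengths [2, 4, 4, 4].
Every card is home exactly when every cycle has completed a whole number of laps, i.e. after lcm(2, 4) = 4 in-shuffles.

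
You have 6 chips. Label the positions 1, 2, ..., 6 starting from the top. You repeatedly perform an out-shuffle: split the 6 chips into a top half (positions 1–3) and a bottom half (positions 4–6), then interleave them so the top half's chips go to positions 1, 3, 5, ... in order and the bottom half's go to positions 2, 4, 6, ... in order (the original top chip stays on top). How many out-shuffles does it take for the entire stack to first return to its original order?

4

The out-shuffle permutes the 6 positions with cycle lengths [1, 1, 4].
Every chip is home exactly when every cycle has completed a whole number of laps, i.e. after lcm(1, 4) = 4 out-shuffles.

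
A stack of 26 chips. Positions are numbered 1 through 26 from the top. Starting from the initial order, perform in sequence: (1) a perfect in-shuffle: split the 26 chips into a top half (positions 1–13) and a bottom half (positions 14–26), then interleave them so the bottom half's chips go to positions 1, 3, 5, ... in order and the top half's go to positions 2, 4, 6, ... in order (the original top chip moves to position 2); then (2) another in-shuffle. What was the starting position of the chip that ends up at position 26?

Undo the operations in reverse order, starting from position 26:
  undo op 2 (in-shuffle, from top half): 26 ← 13
  undo op 1 (in-shuffle, from bottom half): 13 ← 20
So the chip at position 26 came from original position 20.

20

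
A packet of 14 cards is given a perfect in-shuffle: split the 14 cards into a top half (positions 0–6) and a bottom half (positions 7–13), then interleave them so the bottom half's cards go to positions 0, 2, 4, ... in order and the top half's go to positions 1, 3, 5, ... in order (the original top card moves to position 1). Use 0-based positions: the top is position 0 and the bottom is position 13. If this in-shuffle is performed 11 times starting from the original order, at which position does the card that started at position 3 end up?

Track the card's position through each in-shuffle:
3 → 7 → 0 → 1 → 3 → 7 → 0 → 1 → 3 → 7 → 0 → 1

1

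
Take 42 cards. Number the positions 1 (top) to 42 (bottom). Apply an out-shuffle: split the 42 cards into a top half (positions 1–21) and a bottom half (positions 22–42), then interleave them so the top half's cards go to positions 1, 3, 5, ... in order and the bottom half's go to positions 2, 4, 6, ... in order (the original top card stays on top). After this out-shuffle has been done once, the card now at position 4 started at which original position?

Work backwards from position 4, undoing one out-shuffle at a time:
4 ← 23
So the card now at position 4 started at position 23.

23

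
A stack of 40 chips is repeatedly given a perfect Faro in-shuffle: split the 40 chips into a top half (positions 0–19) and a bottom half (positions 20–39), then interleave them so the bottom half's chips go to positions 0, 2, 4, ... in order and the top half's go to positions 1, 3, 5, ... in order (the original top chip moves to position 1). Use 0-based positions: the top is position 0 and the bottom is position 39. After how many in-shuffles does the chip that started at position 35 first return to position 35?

Follow position 35 under repeated in-shuffles:
35 → 30 → 20 → 0 → 1 → 3 → 7 → 15 → 31 → 22 → 4 → 9 → 19 → 39 → 38 → 36 → 32 → 24 → 8 → 17 → 35
It first returns after 20 in-shuffles.

20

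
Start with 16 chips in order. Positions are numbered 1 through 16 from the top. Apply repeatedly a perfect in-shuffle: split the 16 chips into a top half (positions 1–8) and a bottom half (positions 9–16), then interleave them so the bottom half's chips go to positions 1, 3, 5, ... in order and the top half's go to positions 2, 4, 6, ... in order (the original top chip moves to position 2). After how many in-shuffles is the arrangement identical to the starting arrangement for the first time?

8

The in-shuffle permutes the 16 positions with cycle lengths [8, 8].
Every chip is home exactly when every cycle has completed a whole number of laps, i.e. after lcm(8) = 8 in-shuffles.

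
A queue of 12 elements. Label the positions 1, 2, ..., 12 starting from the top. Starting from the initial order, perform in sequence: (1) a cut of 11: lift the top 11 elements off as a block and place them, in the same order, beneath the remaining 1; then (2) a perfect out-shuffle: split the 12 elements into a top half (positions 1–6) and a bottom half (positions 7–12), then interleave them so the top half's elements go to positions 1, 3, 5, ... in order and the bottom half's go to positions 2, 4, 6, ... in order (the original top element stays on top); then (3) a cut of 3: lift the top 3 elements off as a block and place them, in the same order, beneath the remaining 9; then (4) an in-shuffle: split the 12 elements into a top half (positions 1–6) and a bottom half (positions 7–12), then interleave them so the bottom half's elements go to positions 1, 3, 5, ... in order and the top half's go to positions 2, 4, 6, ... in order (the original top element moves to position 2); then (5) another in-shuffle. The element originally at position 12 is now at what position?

1

Track the element from position 12 forward through each operation:
  after op 1 (cut 11): 12 → 1
  after op 2 (out-shuffle): 1 → 1
  after op 3 (cut 3): 1 → 10
  after op 4 (in-shuffle): 10 → 7
  after op 5 (in-shuffle): 7 → 1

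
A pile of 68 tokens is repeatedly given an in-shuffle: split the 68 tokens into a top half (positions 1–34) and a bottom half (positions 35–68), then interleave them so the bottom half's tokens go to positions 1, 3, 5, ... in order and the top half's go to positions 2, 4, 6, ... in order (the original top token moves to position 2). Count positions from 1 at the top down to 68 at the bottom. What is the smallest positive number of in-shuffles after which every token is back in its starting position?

22

The in-shuffle permutes the 68 positions with cycle lengths [2, 11, 11, 22, 22].
Every token is home exactly when every cycle has completed a whole number of laps, i.e. after lcm(2, 11, 22) = 22 in-shuffles.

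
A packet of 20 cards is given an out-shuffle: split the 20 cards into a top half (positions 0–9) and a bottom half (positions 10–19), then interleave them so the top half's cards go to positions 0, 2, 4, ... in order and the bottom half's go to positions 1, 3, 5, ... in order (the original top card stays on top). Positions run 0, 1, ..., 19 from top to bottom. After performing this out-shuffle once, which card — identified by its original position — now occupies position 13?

Work backwards from position 13, undoing one out-shuffle at a time:
13 ← 16
So the card now at position 13 started at position 16.

16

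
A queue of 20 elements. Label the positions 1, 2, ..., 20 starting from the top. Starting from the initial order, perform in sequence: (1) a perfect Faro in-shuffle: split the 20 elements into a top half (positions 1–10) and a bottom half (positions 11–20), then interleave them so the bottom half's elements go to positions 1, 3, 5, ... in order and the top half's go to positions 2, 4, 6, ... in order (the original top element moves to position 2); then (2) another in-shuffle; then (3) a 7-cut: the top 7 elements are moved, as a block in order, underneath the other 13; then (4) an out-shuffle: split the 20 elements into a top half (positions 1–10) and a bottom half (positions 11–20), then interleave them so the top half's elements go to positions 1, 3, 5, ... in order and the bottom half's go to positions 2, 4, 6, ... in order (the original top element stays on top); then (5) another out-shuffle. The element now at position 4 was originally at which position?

Undo the operations in reverse order, starting from position 4:
  undo op 5 (out-shuffle, from bottom half): 4 ← 12
  undo op 4 (out-shuffle, from bottom half): 12 ← 16
  undo op 3 (cut 7): 16 ← 3
  undo op 2 (in-shuffle, from bottom half): 3 ← 12
  undo op 1 (in-shuffle, from top half): 12 ← 6
So the element at position 4 came from original position 6.

6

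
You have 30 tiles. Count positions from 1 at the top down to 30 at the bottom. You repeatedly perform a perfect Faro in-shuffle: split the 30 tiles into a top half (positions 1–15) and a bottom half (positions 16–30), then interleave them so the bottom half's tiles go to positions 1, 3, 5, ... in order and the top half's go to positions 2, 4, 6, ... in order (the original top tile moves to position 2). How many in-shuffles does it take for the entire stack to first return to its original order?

5

The in-shuffle permutes the 30 positions with cycle lengths [5, 5, 5, 5, 5, 5].
Every tile is home exactly when every cycle has completed a whole number of laps, i.e. after lcm(5) = 5 in-shuffles.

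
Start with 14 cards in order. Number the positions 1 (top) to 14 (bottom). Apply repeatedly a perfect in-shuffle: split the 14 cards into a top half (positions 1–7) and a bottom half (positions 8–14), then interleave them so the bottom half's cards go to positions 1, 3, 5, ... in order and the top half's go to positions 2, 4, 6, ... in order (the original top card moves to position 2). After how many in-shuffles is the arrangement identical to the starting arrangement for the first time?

4

The in-shuffle permutes the 14 positions with cycle lengths [2, 4, 4, 4].
Every card is home exactly when every cycle has completed a whole number of laps, i.e. after lcm(2, 4) = 4 in-shuffles.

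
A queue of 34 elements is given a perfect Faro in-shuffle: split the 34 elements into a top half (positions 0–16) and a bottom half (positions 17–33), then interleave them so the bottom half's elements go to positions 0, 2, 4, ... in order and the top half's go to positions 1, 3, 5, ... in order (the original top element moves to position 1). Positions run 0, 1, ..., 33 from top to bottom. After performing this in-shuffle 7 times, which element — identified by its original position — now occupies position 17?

15

Work backwards from position 17, undoing one in-shuffle at a time:
17 ← 8 ← 21 ← 10 ← 22 ← 28 ← 31 ← 15
So the element now at position 17 started at position 15.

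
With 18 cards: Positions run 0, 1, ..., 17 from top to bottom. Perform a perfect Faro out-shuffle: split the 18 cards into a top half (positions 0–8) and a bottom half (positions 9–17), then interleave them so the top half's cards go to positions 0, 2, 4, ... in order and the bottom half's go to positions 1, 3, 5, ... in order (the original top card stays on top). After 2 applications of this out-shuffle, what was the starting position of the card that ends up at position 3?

Work backwards from position 3, undoing one out-shuffle at a time:
3 ← 10 ← 5
So the card now at position 3 started at position 5.

5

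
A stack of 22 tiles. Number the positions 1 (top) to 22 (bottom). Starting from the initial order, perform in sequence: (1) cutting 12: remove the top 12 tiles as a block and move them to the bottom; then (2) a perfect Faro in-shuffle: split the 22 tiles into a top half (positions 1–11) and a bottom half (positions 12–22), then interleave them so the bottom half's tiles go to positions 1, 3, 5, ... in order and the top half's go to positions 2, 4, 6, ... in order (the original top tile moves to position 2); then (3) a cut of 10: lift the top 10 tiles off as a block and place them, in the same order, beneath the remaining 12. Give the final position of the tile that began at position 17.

22

Track the tile from position 17 forward through each operation:
  after op 1 (cut 12): 17 → 5
  after op 2 (in-shuffle): 5 → 10
  after op 3 (cut 10): 10 → 22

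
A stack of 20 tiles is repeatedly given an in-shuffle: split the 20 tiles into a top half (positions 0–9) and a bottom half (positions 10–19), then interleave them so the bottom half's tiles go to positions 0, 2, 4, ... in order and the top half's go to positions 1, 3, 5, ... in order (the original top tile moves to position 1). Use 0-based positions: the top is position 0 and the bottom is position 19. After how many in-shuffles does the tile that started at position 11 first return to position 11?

3

Follow position 11 under repeated in-shuffles:
11 → 2 → 5 → 11
It first returns after 3 in-shuffles.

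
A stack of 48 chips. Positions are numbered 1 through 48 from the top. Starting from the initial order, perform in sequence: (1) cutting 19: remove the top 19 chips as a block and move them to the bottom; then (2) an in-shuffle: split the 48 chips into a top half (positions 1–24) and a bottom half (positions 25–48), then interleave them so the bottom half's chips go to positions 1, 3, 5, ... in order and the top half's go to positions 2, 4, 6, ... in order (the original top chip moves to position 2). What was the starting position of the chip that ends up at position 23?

7

Undo the operations in reverse order, starting from position 23:
  undo op 2 (in-shuffle, from bottom half): 23 ← 36
  undo op 1 (cut 19): 36 ← 7
So the chip at position 23 came from original position 7.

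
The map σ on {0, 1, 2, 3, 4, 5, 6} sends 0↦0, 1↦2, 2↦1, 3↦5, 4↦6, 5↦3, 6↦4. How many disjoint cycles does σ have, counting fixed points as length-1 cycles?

Cycle decomposition: (0) (1 2) (3 5) (4 6).
4 cycles.

4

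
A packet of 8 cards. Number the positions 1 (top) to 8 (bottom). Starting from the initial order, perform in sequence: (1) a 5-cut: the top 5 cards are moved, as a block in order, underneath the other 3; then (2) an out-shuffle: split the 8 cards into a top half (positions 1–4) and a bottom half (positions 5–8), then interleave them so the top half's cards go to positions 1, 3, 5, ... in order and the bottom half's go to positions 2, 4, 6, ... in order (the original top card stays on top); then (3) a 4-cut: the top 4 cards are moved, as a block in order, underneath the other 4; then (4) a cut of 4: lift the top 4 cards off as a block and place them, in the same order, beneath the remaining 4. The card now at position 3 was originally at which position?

7

Undo the operations in reverse order, starting from position 3:
  undo op 4 (cut 4): 3 ← 7
  undo op 3 (cut 4): 7 ← 3
  undo op 2 (out-shuffle, from top half): 3 ← 2
  undo op 1 (cut 5): 2 ← 7
So the card at position 3 came from original position 7.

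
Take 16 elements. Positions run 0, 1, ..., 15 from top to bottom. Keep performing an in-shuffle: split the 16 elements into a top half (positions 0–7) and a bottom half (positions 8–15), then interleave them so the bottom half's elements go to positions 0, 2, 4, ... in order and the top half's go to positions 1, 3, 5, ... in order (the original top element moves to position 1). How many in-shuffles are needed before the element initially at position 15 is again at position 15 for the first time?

8

Follow position 15 under repeated in-shuffles:
15 → 14 → 12 → 8 → 0 → 1 → 3 → 7 → 15
It first returns after 8 in-shuffles.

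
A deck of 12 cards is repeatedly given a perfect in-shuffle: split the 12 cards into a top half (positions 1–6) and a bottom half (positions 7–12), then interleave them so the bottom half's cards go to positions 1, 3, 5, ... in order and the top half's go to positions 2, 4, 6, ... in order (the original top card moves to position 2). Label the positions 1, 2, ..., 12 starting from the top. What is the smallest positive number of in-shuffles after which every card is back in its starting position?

The in-shuffle permutes the 12 positions with cycle lengths [12].
Every card is home exactly when every cycle has completed a whole number of laps, i.e. after lcm(12) = 12 in-shuffles.

12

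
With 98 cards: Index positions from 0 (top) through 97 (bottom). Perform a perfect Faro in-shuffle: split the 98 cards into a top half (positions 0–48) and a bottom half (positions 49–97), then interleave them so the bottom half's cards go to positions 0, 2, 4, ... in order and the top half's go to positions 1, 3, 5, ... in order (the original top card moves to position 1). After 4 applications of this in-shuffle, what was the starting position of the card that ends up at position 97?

Work backwards from position 97, undoing one in-shuffle at a time:
97 ← 48 ← 73 ← 36 ← 67
So the card now at position 97 started at position 67.

67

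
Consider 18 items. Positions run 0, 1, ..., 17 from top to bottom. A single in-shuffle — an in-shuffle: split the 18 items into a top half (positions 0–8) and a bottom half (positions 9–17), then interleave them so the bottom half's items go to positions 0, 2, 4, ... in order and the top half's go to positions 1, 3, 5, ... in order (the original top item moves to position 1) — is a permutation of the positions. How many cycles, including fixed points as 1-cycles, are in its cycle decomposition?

Trace each unvisited position around until it returns:
(0 1 3 7 15 12 ... len 18)
1 cycle in total.

1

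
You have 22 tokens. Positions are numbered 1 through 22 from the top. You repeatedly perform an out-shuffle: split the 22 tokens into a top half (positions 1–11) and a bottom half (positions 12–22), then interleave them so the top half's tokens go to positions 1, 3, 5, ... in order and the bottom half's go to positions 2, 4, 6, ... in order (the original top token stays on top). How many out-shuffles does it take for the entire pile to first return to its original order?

The out-shuffle permutes the 22 positions with cycle lengths [1, 1, 2, 3, 3, 6, 6].
Every token is home exactly when every cycle has completed a whole number of laps, i.e. after lcm(1, 2, 3, 6) = 6 out-shuffles.

6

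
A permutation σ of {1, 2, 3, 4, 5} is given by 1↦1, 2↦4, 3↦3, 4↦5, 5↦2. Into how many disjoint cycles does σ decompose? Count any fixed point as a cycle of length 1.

3

Cycle decomposition: (1) (2 4 5) (3).
3 cycles.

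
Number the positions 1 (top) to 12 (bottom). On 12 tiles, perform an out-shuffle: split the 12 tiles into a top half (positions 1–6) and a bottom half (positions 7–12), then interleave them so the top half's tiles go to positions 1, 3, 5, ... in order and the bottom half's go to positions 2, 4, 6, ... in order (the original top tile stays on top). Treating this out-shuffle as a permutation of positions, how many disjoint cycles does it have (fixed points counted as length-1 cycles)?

Trace each unvisited position around until it returns:
(1) (2 3 5 9 6 11 10 8 4 7) (12)
3 cycles in total.

3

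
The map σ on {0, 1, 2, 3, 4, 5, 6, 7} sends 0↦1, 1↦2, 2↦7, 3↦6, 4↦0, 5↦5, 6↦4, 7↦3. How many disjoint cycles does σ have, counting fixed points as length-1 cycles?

Cycle decomposition: (0 1 2 7 3 6 4) (5).
2 cycles.

2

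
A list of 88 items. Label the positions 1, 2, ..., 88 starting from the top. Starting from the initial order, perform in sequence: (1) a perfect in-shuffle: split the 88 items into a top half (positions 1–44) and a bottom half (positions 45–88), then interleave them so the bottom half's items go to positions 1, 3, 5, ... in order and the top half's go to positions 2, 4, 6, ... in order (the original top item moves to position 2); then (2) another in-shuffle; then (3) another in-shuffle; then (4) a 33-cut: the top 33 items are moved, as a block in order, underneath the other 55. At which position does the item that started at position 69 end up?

Track the item from position 69 forward through each operation:
  after op 1 (in-shuffle): 69 → 49
  after op 2 (in-shuffle): 49 → 9
  after op 3 (in-shuffle): 9 → 18
  after op 4 (cut 33): 18 → 73

73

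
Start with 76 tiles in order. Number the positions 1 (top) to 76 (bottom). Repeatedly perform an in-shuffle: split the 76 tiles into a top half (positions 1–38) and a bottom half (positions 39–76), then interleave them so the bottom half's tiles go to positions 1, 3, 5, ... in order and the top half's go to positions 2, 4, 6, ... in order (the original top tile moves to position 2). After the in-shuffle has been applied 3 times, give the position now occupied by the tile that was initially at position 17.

Track the tile's position through each in-shuffle:
17 → 34 → 68 → 59

59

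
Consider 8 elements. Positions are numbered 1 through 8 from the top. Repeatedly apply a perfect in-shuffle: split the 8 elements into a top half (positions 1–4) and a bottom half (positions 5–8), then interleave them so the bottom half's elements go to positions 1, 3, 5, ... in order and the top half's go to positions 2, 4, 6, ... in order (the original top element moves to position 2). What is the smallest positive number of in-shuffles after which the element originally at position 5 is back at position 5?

Follow position 5 under repeated in-shuffles:
5 → 1 → 2 → 4 → 8 → 7 → 5
It first returns after 6 in-shuffles.

6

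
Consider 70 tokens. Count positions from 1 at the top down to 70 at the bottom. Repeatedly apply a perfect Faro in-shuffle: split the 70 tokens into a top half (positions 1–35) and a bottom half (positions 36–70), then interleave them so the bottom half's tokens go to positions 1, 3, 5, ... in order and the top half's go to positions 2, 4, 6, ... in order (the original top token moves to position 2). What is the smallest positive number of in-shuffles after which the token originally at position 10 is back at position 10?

Follow position 10 under repeated in-shuffles:
10 → 20 → 40 → 9 → 18 → 36 → 1 → 2 → ... → 10 (length 35)
It first returns after 35 in-shuffles.

35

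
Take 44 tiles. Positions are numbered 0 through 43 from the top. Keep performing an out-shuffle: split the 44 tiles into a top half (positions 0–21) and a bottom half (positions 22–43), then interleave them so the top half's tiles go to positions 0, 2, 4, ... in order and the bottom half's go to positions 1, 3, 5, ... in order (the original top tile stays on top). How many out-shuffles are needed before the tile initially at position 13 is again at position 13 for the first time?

14

Follow position 13 under repeated out-shuffles:
13 → 26 → 9 → 18 → 36 → 29 → 15 → 30 → 17 → 34 → 25 → 7 → 14 → 28 → 13
It first returns after 14 out-shuffles.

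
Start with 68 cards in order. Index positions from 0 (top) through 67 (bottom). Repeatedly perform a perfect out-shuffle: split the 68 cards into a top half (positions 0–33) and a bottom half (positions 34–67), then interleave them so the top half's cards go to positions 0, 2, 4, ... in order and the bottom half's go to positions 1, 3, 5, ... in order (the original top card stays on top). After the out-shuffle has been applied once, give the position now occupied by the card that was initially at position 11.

22

Track the card's position through each out-shuffle:
11 → 22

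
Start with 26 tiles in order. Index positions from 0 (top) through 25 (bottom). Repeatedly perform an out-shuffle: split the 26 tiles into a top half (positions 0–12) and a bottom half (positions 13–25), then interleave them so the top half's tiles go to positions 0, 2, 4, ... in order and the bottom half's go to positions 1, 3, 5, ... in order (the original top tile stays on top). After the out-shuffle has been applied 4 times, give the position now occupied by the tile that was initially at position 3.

Track the tile's position through each out-shuffle:
3 → 6 → 12 → 24 → 23

23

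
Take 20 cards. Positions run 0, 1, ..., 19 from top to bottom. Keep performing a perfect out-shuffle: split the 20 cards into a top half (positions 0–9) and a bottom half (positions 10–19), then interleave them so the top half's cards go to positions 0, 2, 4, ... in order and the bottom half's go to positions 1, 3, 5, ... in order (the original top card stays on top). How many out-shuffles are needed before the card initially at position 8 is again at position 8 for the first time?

18

Follow position 8 under repeated out-shuffles:
8 → 16 → 13 → 7 → 14 → 9 → 18 → 17 → 15 → 11 → 3 → 6 → 12 → 5 → 10 → 1 → 2 → 4 → 8
It first returns after 18 out-shuffles.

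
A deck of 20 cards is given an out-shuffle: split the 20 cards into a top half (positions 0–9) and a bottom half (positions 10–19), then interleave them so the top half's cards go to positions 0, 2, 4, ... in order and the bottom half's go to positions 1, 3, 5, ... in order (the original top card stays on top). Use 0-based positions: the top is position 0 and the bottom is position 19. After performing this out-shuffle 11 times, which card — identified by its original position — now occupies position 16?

Work backwards from position 16, undoing one out-shuffle at a time:
16 ← 8 ← 4 ← 2 ← 1 ← 10 ← 5 ← 12 ← 6 ← 3 ← 11 ← 15
So the card now at position 16 started at position 15.

15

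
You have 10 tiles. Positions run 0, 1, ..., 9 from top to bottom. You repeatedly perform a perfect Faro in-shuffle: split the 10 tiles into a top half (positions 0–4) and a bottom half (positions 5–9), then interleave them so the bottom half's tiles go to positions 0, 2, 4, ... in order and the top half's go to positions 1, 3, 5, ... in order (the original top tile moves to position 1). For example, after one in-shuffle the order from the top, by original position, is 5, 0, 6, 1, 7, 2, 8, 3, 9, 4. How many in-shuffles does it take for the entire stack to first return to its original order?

The in-shuffle permutes the 10 positions with cycle lengths [10].
Every tile is home exactly when every cycle has completed a whole number of laps, i.e. after lcm(10) = 10 in-shuffles.

10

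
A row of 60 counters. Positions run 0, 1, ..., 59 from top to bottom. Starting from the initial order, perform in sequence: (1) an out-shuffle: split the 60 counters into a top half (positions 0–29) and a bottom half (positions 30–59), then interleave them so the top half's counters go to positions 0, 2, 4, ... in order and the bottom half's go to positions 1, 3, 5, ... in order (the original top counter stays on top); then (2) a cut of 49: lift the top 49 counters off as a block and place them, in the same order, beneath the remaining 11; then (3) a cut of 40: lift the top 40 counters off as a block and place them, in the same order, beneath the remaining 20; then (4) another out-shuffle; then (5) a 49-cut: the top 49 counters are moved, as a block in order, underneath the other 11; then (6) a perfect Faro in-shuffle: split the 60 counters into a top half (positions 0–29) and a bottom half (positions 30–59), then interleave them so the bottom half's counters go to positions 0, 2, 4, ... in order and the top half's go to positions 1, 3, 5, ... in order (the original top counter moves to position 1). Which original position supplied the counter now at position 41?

31

Undo the operations in reverse order, starting from position 41:
  undo op 6 (in-shuffle, from top half): 41 ← 20
  undo op 5 (cut 49): 20 ← 9
  undo op 4 (out-shuffle, from bottom half): 9 ← 34
  undo op 3 (cut 40): 34 ← 14
  undo op 2 (cut 49): 14 ← 3
  undo op 1 (out-shuffle, from bottom half): 3 ← 31
So the counter at position 41 came from original position 31.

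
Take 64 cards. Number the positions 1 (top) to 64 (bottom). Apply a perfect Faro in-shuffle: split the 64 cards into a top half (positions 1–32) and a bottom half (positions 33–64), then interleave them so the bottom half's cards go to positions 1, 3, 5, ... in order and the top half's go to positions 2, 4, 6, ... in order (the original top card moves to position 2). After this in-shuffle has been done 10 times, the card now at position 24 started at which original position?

31

Work backwards from position 24, undoing one in-shuffle at a time:
24 ← 12 ← 6 ← 3 ← 34 ← 17 ← 41 ← 53 ← 59 ← 62 ← 31
So the card now at position 24 started at position 31.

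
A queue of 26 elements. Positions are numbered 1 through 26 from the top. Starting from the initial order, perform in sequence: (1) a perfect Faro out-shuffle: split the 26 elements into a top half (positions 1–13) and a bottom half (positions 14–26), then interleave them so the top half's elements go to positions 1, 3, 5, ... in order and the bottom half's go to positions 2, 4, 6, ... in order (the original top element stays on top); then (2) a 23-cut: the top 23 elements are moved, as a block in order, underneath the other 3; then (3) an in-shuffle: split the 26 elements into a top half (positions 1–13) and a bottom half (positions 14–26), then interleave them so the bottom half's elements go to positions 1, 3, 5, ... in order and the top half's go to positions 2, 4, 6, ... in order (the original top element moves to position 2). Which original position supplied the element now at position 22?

17

Undo the operations in reverse order, starting from position 22:
  undo op 3 (in-shuffle, from top half): 22 ← 11
  undo op 2 (cut 23): 11 ← 8
  undo op 1 (out-shuffle, from bottom half): 8 ← 17
So the element at position 22 came from original position 17.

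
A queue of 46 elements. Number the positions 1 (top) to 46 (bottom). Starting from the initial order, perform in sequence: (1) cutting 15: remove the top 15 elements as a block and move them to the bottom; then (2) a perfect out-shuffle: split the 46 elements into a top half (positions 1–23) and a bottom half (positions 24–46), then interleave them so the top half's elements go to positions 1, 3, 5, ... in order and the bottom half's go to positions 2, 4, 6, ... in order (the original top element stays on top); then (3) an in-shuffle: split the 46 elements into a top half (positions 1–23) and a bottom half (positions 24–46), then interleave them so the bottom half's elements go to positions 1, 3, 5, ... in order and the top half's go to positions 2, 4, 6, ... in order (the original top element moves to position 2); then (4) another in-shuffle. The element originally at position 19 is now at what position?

Track the element from position 19 forward through each operation:
  after op 1 (cut 15): 19 → 4
  after op 2 (out-shuffle): 4 → 7
  after op 3 (in-shuffle): 7 → 14
  after op 4 (in-shuffle): 14 → 28

28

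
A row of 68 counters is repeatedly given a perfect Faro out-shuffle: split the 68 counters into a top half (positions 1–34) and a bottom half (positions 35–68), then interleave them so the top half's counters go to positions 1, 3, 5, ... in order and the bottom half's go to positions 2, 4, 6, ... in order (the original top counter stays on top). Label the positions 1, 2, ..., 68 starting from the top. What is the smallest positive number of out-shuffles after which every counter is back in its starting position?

66

The out-shuffle permutes the 68 positions with cycle lengths [1, 1, 66].
Every counter is home exactly when every cycle has completed a whole number of laps, i.e. after lcm(1, 66) = 66 out-shuffles.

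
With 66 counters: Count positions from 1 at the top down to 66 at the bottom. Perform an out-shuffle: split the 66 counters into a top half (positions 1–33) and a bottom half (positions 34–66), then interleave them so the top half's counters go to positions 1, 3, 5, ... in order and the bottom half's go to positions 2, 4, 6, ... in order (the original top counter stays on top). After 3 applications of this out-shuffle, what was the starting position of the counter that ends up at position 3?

50

Work backwards from position 3, undoing one out-shuffle at a time:
3 ← 2 ← 34 ← 50
So the counter now at position 3 started at position 50.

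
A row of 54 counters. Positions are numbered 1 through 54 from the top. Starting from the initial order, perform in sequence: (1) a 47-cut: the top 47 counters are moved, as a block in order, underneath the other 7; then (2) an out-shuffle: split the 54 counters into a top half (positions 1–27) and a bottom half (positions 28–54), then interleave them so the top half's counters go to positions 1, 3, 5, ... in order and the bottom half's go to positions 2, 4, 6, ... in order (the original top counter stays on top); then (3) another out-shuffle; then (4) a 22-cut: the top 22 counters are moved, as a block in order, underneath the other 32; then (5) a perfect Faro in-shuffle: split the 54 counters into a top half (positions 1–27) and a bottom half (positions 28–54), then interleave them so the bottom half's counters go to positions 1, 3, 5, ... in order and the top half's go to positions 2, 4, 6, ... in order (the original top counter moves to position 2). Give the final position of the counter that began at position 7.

7

Track the counter from position 7 forward through each operation:
  after op 1 (cut 47): 7 → 14
  after op 2 (out-shuffle): 14 → 27
  after op 3 (out-shuffle): 27 → 53
  after op 4 (cut 22): 53 → 31
  after op 5 (in-shuffle): 31 → 7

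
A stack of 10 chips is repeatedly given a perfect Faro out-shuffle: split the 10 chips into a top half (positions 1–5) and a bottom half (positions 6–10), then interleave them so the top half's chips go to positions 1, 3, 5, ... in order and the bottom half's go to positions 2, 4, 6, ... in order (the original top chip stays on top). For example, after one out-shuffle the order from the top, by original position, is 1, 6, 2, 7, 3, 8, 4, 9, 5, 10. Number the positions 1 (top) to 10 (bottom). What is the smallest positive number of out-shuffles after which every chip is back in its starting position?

6

The out-shuffle permutes the 10 positions with cycle lengths [1, 1, 2, 6].
Every chip is home exactly when every cycle has completed a whole number of laps, i.e. after lcm(1, 2, 6) = 6 out-shuffles.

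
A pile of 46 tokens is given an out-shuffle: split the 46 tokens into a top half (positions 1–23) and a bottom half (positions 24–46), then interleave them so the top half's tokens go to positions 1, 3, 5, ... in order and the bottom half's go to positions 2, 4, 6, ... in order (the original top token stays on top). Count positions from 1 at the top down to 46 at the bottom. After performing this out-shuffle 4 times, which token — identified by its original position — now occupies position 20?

Work backwards from position 20, undoing one out-shuffle at a time:
20 ← 33 ← 17 ← 9 ← 5
So the token now at position 20 started at position 5.

5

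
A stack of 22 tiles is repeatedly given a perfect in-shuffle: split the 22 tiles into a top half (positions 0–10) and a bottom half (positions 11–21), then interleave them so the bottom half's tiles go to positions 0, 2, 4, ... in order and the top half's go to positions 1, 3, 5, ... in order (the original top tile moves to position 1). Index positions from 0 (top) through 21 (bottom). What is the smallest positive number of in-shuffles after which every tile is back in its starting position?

11

The in-shuffle permutes the 22 positions with cycle lengths [11, 11].
Every tile is home exactly when every cycle has completed a whole number of laps, i.e. after lcm(11) = 11 in-shuffles.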